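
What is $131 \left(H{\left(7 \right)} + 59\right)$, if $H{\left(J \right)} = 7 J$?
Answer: $14148$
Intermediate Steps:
$131 \left(H{\left(7 \right)} + 59\right) = 131 \left(7 \cdot 7 + 59\right) = 131 \left(49 + 59\right) = 131 \cdot 108 = 14148$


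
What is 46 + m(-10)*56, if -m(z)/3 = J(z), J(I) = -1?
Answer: 214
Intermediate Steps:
m(z) = 3 (m(z) = -3*(-1) = 3)
46 + m(-10)*56 = 46 + 3*56 = 46 + 168 = 214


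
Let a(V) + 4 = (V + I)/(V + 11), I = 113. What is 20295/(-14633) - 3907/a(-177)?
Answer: 4739115373/4389900 ≈ 1079.5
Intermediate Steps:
a(V) = -4 + (113 + V)/(11 + V) (a(V) = -4 + (V + 113)/(V + 11) = -4 + (113 + V)/(11 + V))
20295/(-14633) - 3907/a(-177) = 20295/(-14633) - 3907*(11 - 177)/(3*(23 - 1*(-177))) = 20295*(-1/14633) - 3907*(-166/(3*(23 + 177))) = -20295/14633 - 3907/(3*(-1/166)*200) = -20295/14633 - 3907/(-300/83) = -20295/14633 - 3907*(-83/300) = -20295/14633 + 324281/300 = 4739115373/4389900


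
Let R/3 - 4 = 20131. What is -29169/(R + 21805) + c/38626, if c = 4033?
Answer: -198782216/793860865 ≈ -0.25040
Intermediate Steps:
R = 60405 (R = 12 + 3*20131 = 12 + 60393 = 60405)
-29169/(R + 21805) + c/38626 = -29169/(60405 + 21805) + 4033/38626 = -29169/82210 + 4033*(1/38626) = -29169*1/82210 + 4033/38626 = -29169/82210 + 4033/38626 = -198782216/793860865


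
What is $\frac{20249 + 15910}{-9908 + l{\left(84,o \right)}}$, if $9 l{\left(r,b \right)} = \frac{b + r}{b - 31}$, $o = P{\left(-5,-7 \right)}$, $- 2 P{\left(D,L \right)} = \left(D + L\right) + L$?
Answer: $- \frac{13993533}{3834583} \approx -3.6493$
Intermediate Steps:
$P{\left(D,L \right)} = - L - \frac{D}{2}$ ($P{\left(D,L \right)} = - \frac{\left(D + L\right) + L}{2} = - \frac{D + 2 L}{2} = - L - \frac{D}{2}$)
$o = \frac{19}{2}$ ($o = \left(-1\right) \left(-7\right) - - \frac{5}{2} = 7 + \frac{5}{2} = \frac{19}{2} \approx 9.5$)
$l{\left(r,b \right)} = \frac{b + r}{9 \left(-31 + b\right)}$ ($l{\left(r,b \right)} = \frac{\left(b + r\right) \frac{1}{b - 31}}{9} = \frac{\left(b + r\right) \frac{1}{-31 + b}}{9} = \frac{\frac{1}{-31 + b} \left(b + r\right)}{9} = \frac{b + r}{9 \left(-31 + b\right)}$)
$\frac{20249 + 15910}{-9908 + l{\left(84,o \right)}} = \frac{20249 + 15910}{-9908 + \frac{\frac{19}{2} + 84}{9 \left(-31 + \frac{19}{2}\right)}} = \frac{36159}{-9908 + \frac{1}{9} \frac{1}{- \frac{43}{2}} \cdot \frac{187}{2}} = \frac{36159}{-9908 + \frac{1}{9} \left(- \frac{2}{43}\right) \frac{187}{2}} = \frac{36159}{-9908 - \frac{187}{387}} = \frac{36159}{- \frac{3834583}{387}} = 36159 \left(- \frac{387}{3834583}\right) = - \frac{13993533}{3834583}$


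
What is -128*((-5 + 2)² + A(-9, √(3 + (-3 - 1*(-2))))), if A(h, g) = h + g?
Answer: -128*√2 ≈ -181.02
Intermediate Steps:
A(h, g) = g + h
-128*((-5 + 2)² + A(-9, √(3 + (-3 - 1*(-2))))) = -128*((-5 + 2)² + (√(3 + (-3 - 1*(-2))) - 9)) = -128*((-3)² + (√(3 + (-3 + 2)) - 9)) = -128*(9 + (√(3 - 1) - 9)) = -128*(9 + (√2 - 9)) = -128*(9 + (-9 + √2)) = -128*√2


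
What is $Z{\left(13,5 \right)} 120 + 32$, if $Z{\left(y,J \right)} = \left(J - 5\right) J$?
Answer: $32$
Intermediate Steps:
$Z{\left(y,J \right)} = J \left(-5 + J\right)$ ($Z{\left(y,J \right)} = \left(-5 + J\right) J = J \left(-5 + J\right)$)
$Z{\left(13,5 \right)} 120 + 32 = 5 \left(-5 + 5\right) 120 + 32 = 5 \cdot 0 \cdot 120 + 32 = 0 \cdot 120 + 32 = 0 + 32 = 32$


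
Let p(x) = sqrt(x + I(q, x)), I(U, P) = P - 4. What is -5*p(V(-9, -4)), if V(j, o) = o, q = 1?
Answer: -10*I*sqrt(3) ≈ -17.32*I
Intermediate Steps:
I(U, P) = -4 + P
p(x) = sqrt(-4 + 2*x) (p(x) = sqrt(x + (-4 + x)) = sqrt(-4 + 2*x))
-5*p(V(-9, -4)) = -5*sqrt(-4 + 2*(-4)) = -5*sqrt(-4 - 8) = -10*I*sqrt(3)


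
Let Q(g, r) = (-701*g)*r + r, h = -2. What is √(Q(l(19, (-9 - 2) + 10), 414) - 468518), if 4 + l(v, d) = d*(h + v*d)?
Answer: I*√5401742 ≈ 2324.2*I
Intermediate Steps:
l(v, d) = -4 + d*(-2 + d*v) (l(v, d) = -4 + d*(-2 + v*d) = -4 + d*(-2 + d*v))
Q(g, r) = r - 701*g*r (Q(g, r) = -701*g*r + r = r - 701*g*r)
√(Q(l(19, (-9 - 2) + 10), 414) - 468518) = √(414*(1 - 701*(-4 - 2*((-9 - 2) + 10) + 19*((-9 - 2) + 10)²)) - 468518) = √(414*(1 - 701*(-4 - 2*(-11 + 10) + 19*(-11 + 10)²)) - 468518) = √(414*(1 - 701*(-4 - 2*(-1) + 19*(-1)²)) - 468518) = √(414*(1 - 701*(-4 + 2 + 19*1)) - 468518) = √(414*(1 - 701*(-4 + 2 + 19)) - 468518) = √(414*(1 - 701*17) - 468518) = √(414*(1 - 11917) - 468518) = √(414*(-11916) - 468518) = √(-4933224 - 468518) = √(-5401742) = I*√5401742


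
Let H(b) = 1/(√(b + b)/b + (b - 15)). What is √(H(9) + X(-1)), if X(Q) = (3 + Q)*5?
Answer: √(177 - 10*√2)/√(18 - √2) ≈ 3.1335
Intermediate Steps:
X(Q) = 15 + 5*Q
H(b) = 1/(-15 + b + √2/√b) (H(b) = 1/(√(2*b)/b + (-15 + b)) = 1/((√2*√b)/b + (-15 + b)) = 1/(√2/√b + (-15 + b)) = 1/(-15 + b + √2/√b))
√(H(9) + X(-1)) = √(9/(9² - 15*9 + √2*√9) + (15 + 5*(-1))) = √(9/(81 - 135 + √2*3) + (15 - 5)) = √(9/(81 - 135 + 3*√2) + 10) = √(9/(-54 + 3*√2) + 10) = √(10 + 9/(-54 + 3*√2))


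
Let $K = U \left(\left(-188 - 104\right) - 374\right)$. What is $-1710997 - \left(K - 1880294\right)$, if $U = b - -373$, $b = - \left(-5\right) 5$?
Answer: $434365$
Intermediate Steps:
$b = 25$ ($b = \left(-1\right) \left(-25\right) = 25$)
$U = 398$ ($U = 25 - -373 = 25 + 373 = 398$)
$K = -265068$ ($K = 398 \left(\left(-188 - 104\right) - 374\right) = 398 \left(-292 - 374\right) = 398 \left(-666\right) = -265068$)
$-1710997 - \left(K - 1880294\right) = -1710997 - \left(-265068 - 1880294\right) = -1710997 - -2145362 = -1710997 + 2145362 = 434365$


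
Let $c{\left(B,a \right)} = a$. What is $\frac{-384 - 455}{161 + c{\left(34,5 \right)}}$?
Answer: $- \frac{839}{166} \approx -5.0542$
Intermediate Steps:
$\frac{-384 - 455}{161 + c{\left(34,5 \right)}} = \frac{-384 - 455}{161 + 5} = - \frac{839}{166}$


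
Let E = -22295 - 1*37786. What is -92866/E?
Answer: 92866/60081 ≈ 1.5457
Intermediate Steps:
E = -60081 (E = -22295 - 37786 = -60081)
-92866/E = -92866/(-60081) = -92866*(-1/60081) = 92866/60081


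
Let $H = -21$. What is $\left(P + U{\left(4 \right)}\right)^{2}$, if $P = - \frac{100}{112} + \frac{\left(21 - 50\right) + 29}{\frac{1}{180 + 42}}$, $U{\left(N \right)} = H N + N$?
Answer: $\frac{5130225}{784} \approx 6543.7$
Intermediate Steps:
$U{\left(N \right)} = - 20 N$ ($U{\left(N \right)} = - 21 N + N = - 20 N$)
$P = - \frac{25}{28}$ ($P = \left(-100\right) \frac{1}{112} + \frac{-29 + 29}{\frac{1}{222}} = - \frac{25}{28} + 0 \frac{1}{\frac{1}{222}} = - \frac{25}{28} + 0 \cdot 222 = - \frac{25}{28} + 0 = - \frac{25}{28} \approx -0.89286$)
$\left(P + U{\left(4 \right)}\right)^{2} = \left(- \frac{25}{28} - 80\right)^{2} = \left(- \frac{2265}{28}\right)^{2} = \frac{5130225}{784}$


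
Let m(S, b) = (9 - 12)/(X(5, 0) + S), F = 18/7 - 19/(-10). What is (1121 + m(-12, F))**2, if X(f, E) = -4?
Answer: 321807721/256 ≈ 1.2571e+6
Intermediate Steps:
F = 313/70 (F = 18*(1/7) - 19*(-1/10) = 18/7 + 19/10 = 313/70 ≈ 4.4714)
m(S, b) = -3/(-4 + S) (m(S, b) = (9 - 12)/(-4 + S) = -3/(-4 + S))
(1121 + m(-12, F))**2 = (1121 - 3/(-4 - 12))**2 = (1121 - 3/(-16))**2 = (1121 - 3*(-1/16))**2 = (1121 + 3/16)**2 = (17939/16)**2 = 321807721/256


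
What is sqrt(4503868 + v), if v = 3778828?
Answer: 2*sqrt(2070674) ≈ 2878.0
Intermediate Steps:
sqrt(4503868 + v) = sqrt(4503868 + 3778828) = sqrt(8282696) = 2*sqrt(2070674)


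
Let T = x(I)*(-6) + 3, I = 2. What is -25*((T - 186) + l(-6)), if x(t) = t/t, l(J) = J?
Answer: 4875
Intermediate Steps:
x(t) = 1
T = -3 (T = 1*(-6) + 3 = -6 + 3 = -3)
-25*((T - 186) + l(-6)) = -25*((-3 - 186) - 6) = -25*(-189 - 6) = -25*(-195) = 4875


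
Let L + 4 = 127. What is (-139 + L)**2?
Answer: 256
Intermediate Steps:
L = 123 (L = -4 + 127 = 123)
(-139 + L)**2 = (-139 + 123)**2 = (-16)**2 = 256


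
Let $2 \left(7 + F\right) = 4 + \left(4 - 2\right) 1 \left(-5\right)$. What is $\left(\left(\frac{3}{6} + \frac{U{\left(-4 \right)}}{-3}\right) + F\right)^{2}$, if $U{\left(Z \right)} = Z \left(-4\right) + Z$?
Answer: $\frac{729}{4} \approx 182.25$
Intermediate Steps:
$U{\left(Z \right)} = - 3 Z$ ($U{\left(Z \right)} = - 4 Z + Z = - 3 Z$)
$F = -10$ ($F = -7 + \frac{4 + \left(4 - 2\right) 1 \left(-5\right)}{2} = -7 + \frac{4 + 2 \cdot 1 \left(-5\right)}{2} = -7 + \frac{4 + 2 \left(-5\right)}{2} = -7 + \frac{4 - 10}{2} = -7 + \frac{1}{2} \left(-6\right) = -7 - 3 = -10$)
$\left(\left(\frac{3}{6} + \frac{U{\left(-4 \right)}}{-3}\right) + F\right)^{2} = \left(\left(\frac{3}{6} + \frac{\left(-3\right) \left(-4\right)}{-3}\right) - 10\right)^{2} = \left(\left(3 \cdot \frac{1}{6} + 12 \left(- \frac{1}{3}\right)\right) - 10\right)^{2} = \left(\left(\frac{1}{2} - 4\right) - 10\right)^{2} = \left(- \frac{7}{2} - 10\right)^{2} = \left(- \frac{27}{2}\right)^{2} = \frac{729}{4}$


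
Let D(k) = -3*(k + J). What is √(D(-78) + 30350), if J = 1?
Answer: √30581 ≈ 174.87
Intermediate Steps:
D(k) = -3 - 3*k (D(k) = -3*(k + 1) = -3*(1 + k) = -3 - 3*k)
√(D(-78) + 30350) = √((-3 - 3*(-78)) + 30350) = √((-3 + 234) + 30350) = √(231 + 30350) = √30581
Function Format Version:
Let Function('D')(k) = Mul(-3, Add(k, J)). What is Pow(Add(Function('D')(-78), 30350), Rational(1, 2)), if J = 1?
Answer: Pow(30581, Rational(1, 2)) ≈ 174.87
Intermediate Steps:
Function('D')(k) = Add(-3, Mul(-3, k)) (Function('D')(k) = Mul(-3, Add(k, 1)) = Mul(-3, Add(1, k)) = Add(-3, Mul(-3, k)))
Pow(Add(Function('D')(-78), 30350), Rational(1, 2)) = Pow(Add(Add(-3, Mul(-3, -78)), 30350), Rational(1, 2)) = Pow(Add(Add(-3, 234), 30350), Rational(1, 2)) = Pow(Add(231, 30350), Rational(1, 2)) = Pow(30581, Rational(1, 2))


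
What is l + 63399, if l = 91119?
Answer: 154518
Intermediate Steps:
l + 63399 = 91119 + 63399 = 154518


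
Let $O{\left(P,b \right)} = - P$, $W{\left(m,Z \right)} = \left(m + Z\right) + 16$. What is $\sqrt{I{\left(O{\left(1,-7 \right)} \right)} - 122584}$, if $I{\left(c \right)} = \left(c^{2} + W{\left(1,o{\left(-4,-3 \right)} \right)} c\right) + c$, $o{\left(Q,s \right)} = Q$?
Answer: $i \sqrt{122597} \approx 350.14 i$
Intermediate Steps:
$W{\left(m,Z \right)} = 16 + Z + m$ ($W{\left(m,Z \right)} = \left(Z + m\right) + 16 = 16 + Z + m$)
$I{\left(c \right)} = c^{2} + 14 c$ ($I{\left(c \right)} = \left(c^{2} + \left(16 - 4 + 1\right) c\right) + c = \left(c^{2} + 13 c\right) + c = c^{2} + 14 c$)
$\sqrt{I{\left(O{\left(1,-7 \right)} \right)} - 122584} = \sqrt{\left(-1\right) 1 \left(14 - 1\right) - 122584} = \sqrt{- (14 - 1) - 122584} = \sqrt{\left(-1\right) 13 - 122584} = \sqrt{-13 - 122584} = \sqrt{-122597} = i \sqrt{122597}$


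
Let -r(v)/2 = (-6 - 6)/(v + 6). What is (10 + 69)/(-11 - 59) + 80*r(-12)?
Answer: -22479/70 ≈ -321.13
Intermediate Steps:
r(v) = 24/(6 + v) (r(v) = -2*(-6 - 6)/(v + 6) = -(-24)/(6 + v) = 24/(6 + v))
(10 + 69)/(-11 - 59) + 80*r(-12) = (10 + 69)/(-11 - 59) + 80*(24/(6 - 12)) = 79/(-70) + 80*(24/(-6)) = 79*(-1/70) + 80*(24*(-⅙)) = -79/70 + 80*(-4) = -79/70 - 320 = -22479/70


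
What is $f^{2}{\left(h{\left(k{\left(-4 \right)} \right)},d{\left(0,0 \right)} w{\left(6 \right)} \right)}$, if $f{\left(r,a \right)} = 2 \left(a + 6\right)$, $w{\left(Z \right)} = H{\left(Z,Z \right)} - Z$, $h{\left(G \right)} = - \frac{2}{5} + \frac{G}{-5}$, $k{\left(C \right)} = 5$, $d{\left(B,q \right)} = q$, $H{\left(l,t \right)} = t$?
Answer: $144$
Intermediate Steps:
$h{\left(G \right)} = - \frac{2}{5} - \frac{G}{5}$ ($h{\left(G \right)} = \left(-2\right) \frac{1}{5} + G \left(- \frac{1}{5}\right) = - \frac{2}{5} - \frac{G}{5}$)
$w{\left(Z \right)} = 0$ ($w{\left(Z \right)} = Z - Z = 0$)
$f{\left(r,a \right)} = 12 + 2 a$ ($f{\left(r,a \right)} = 2 \left(6 + a\right) = 12 + 2 a$)
$f^{2}{\left(h{\left(k{\left(-4 \right)} \right)},d{\left(0,0 \right)} w{\left(6 \right)} \right)} = \left(12 + 2 \cdot 0 \cdot 0\right)^{2} = \left(12 + 2 \cdot 0\right)^{2} = \left(12 + 0\right)^{2} = 12^{2} = 144$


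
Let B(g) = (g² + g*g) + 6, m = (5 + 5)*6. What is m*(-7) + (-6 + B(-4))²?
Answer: 604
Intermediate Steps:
m = 60 (m = 10*6 = 60)
B(g) = 6 + 2*g² (B(g) = (g² + g²) + 6 = 2*g² + 6 = 6 + 2*g²)
m*(-7) + (-6 + B(-4))² = 60*(-7) + (-6 + (6 + 2*(-4)²))² = -420 + (-6 + (6 + 2*16))² = -420 + (-6 + (6 + 32))² = -420 + (-6 + 38)² = -420 + 32² = -420 + 1024 = 604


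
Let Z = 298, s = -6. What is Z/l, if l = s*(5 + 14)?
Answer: -149/57 ≈ -2.6140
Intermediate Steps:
l = -114 (l = -6*(5 + 14) = -6*19 = -114)
Z/l = 298/(-114) = 298*(-1/114) = -149/57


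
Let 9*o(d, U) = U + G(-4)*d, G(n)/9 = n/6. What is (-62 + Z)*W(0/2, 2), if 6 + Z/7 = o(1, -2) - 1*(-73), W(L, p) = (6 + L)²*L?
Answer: 0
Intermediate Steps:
G(n) = 3*n/2 (G(n) = 9*(n/6) = 3*n/2)
o(d, U) = -2*d/3 + U/9 (o(d, U) = (U + ((3/2)*(-4))*d)/9 = (U - 6*d)/9 = -2*d/3 + U/9)
W(L, p) = L*(6 + L)²
Z = 4165/9 (Z = -42 + 7*((-⅔*1 + (⅑)*(-2)) - 1*(-73)) = -42 + 7*((-⅔ - 2/9) + 73) = -42 + 7*(-8/9 + 73) = -42 + 7*(649/9) = -42 + 4543/9 = 4165/9 ≈ 462.78)
(-62 + Z)*W(0/2, 2) = (-62 + 4165/9)*((0/2)*(6 + 0/2)²) = 3607*((0*(½))*(6 + 0*(½))²)/9 = 3607*(0*(6 + 0)²)/9 = 3607*(0*6²)/9 = 3607*(0*36)/9 = (3607/9)*0 = 0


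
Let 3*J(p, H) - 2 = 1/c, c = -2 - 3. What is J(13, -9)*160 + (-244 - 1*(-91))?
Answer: -57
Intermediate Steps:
c = -5
J(p, H) = 3/5 (J(p, H) = 2/3 + (1/3)/(-5) = 2/3 + (1/3)*(-1/5) = 2/3 - 1/15 = 3/5)
J(13, -9)*160 + (-244 - 1*(-91)) = (3/5)*160 + (-244 - 1*(-91)) = 96 + (-244 + 91) = 96 - 153 = -57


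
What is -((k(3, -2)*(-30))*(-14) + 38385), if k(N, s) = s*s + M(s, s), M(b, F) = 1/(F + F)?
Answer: -39960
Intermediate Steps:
M(b, F) = 1/(2*F)
k(N, s) = s² + 1/(2*s) (k(N, s) = s*s + 1/(2*s) = s² + 1/(2*s))
-((k(3, -2)*(-30))*(-14) + 38385) = -((((½ + (-2)³)/(-2))*(-30))*(-14) + 38385) = -((-(½ - 8)/2*(-30))*(-14) + 38385) = -((-½*(-15/2)*(-30))*(-14) + 38385) = -(((15/4)*(-30))*(-14) + 38385) = -(-225/2*(-14) + 38385) = -(1575 + 38385) = -1*39960 = -39960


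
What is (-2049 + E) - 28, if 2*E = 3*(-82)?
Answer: -2200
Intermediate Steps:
E = -123 (E = (3*(-82))/2 = (½)*(-246) = -123)
(-2049 + E) - 28 = (-2049 - 123) - 28 = -2172 - 28 = -2200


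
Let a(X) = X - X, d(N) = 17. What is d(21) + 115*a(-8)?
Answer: 17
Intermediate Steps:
a(X) = 0
d(21) + 115*a(-8) = 17 + 115*0 = 17 + 0 = 17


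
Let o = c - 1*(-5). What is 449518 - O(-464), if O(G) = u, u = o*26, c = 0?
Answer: 449388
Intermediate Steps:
o = 5 (o = 0 - 1*(-5) = 0 + 5 = 5)
u = 130 (u = 5*26 = 130)
O(G) = 130
449518 - O(-464) = 449518 - 1*130 = 449518 - 130 = 449388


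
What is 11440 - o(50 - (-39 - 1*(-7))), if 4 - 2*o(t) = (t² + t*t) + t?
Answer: 18203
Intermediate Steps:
o(t) = 2 - t² - t/2 (o(t) = 2 - ((t² + t*t) + t)/2 = 2 - ((t² + t²) + t)/2 = 2 - (2*t² + t)/2 = 2 - (t + 2*t²)/2 = 2 + (-t² - t/2) = 2 - t² - t/2)
11440 - o(50 - (-39 - 1*(-7))) = 11440 - (2 - (50 - (-39 - 1*(-7)))² - (50 - (-39 - 1*(-7)))/2) = 11440 - (2 - (50 - (-39 + 7))² - (50 - (-39 + 7))/2) = 11440 - (2 - (50 - 1*(-32))² - (50 - 1*(-32))/2) = 11440 - (2 - (50 + 32)² - (50 + 32)/2) = 11440 - (2 - 1*82² - ½*82) = 11440 - (2 - 1*6724 - 41) = 11440 - (2 - 6724 - 41) = 11440 - 1*(-6763) = 11440 + 6763 = 18203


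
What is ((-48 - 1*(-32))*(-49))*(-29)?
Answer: -22736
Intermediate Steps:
((-48 - 1*(-32))*(-49))*(-29) = ((-48 + 32)*(-49))*(-29) = -16*(-49)*(-29) = 784*(-29) = -22736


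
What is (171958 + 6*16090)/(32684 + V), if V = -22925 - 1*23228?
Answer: -268498/13469 ≈ -19.935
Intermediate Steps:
V = -46153 (V = -22925 - 23228 = -46153)
(171958 + 6*16090)/(32684 + V) = (171958 + 6*16090)/(32684 - 46153) = (171958 + 96540)/(-13469) = 268498*(-1/13469) = -268498/13469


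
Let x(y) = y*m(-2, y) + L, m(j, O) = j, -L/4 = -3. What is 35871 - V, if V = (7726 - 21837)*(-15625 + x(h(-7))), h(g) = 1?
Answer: -220307394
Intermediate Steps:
L = 12 (L = -4*(-3) = 12)
x(y) = 12 - 2*y (x(y) = y*(-2) + 12 = -2*y + 12 = 12 - 2*y)
V = 220343265 (V = (7726 - 21837)*(-15625 + (12 - 2*1)) = -14111*(-15625 + (12 - 2)) = -14111*(-15625 + 10) = -14111*(-15615) = 220343265)
35871 - V = 35871 - 1*220343265 = 35871 - 220343265 = -220307394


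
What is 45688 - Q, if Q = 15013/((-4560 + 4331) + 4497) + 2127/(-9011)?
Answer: 1756986212117/38458948 ≈ 45685.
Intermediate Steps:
Q = 126204107/38458948 (Q = 15013/(-229 + 4497) + 2127*(-1/9011) = 15013/4268 - 2127/9011 = 126204107/38458948 ≈ 3.2815)
45688 - Q = 45688 - 1*126204107/38458948 = 45688 - 126204107/38458948 = 1756986212117/38458948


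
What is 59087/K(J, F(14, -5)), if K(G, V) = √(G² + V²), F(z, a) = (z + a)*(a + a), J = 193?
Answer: 59087*√45349/45349 ≈ 277.46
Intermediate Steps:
F(z, a) = 2*a*(a + z) (F(z, a) = (a + z)*(2*a) = 2*a*(a + z))
59087/K(J, F(14, -5)) = 59087/(√(193² + (2*(-5)*(-5 + 14))²)) = 59087/(√(37249 + (2*(-5)*9)²)) = 59087/(√(37249 + (-90)²)) = 59087/(√(37249 + 8100)) = 59087/(√45349) = 59087*(√45349/45349) = 59087*√45349/45349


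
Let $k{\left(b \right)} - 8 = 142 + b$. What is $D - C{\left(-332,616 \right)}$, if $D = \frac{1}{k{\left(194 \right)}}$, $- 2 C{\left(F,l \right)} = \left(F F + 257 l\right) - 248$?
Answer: $\frac{46145537}{344} \approx 1.3414 \cdot 10^{5}$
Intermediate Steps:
$k{\left(b \right)} = 150 + b$ ($k{\left(b \right)} = 8 + \left(142 + b\right) = 150 + b$)
$C{\left(F,l \right)} = 124 - \frac{257 l}{2} - \frac{F^{2}}{2}$ ($C{\left(F,l \right)} = - \frac{\left(F F + 257 l\right) - 248}{2} = - \frac{\left(F^{2} + 257 l\right) - 248}{2} = - \frac{-248 + F^{2} + 257 l}{2} = 124 - \frac{257 l}{2} - \frac{F^{2}}{2}$)
$D = \frac{1}{344}$ ($D = \frac{1}{150 + 194} = \frac{1}{344} \approx 0.002907$)
$D - C{\left(-332,616 \right)} = \frac{1}{344} - \left(124 - 79156 - \frac{\left(-332\right)^{2}}{2}\right) = \frac{1}{344} - \left(124 - 79156 - 55112\right) = \frac{1}{344} - -134144 = \frac{1}{344} + 134144 = \frac{46145537}{344}$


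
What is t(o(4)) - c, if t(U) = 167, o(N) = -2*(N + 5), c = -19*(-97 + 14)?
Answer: -1410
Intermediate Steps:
c = 1577 (c = -19*(-83) = 1577)
o(N) = -10 - 2*N (o(N) = -2*(5 + N) = -10 - 2*N)
t(o(4)) - c = 167 - 1*1577 = 167 - 1577 = -1410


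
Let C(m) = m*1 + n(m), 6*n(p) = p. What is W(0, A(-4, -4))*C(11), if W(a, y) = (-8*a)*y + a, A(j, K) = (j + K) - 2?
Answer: 0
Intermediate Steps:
n(p) = p/6
C(m) = 7*m/6 (C(m) = m*1 + m/6 = m + m/6 = 7*m/6)
A(j, K) = -2 + K + j (A(j, K) = (K + j) - 2 = -2 + K + j)
W(a, y) = a - 8*a*y (W(a, y) = -8*a*y + a = a - 8*a*y)
W(0, A(-4, -4))*C(11) = (0*(1 - 8*(-2 - 4 - 4)))*((7/6)*11) = (0*(1 - 8*(-10)))*(77/6) = (0*(1 + 80))*(77/6) = (0*81)*(77/6) = 0*(77/6) = 0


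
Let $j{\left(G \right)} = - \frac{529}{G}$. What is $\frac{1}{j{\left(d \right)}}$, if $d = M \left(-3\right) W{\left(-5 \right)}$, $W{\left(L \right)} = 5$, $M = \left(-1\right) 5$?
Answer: $- \frac{75}{529} \approx -0.14178$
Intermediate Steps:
$M = -5$
$d = 75$ ($d = \left(-5\right) \left(-3\right) 5 = 15 \cdot 5 = 75$)
$\frac{1}{j{\left(d \right)}} = \frac{1}{\left(-529\right) \frac{1}{75}} = \frac{1}{- \frac{529}{75}} = - \frac{75}{529}$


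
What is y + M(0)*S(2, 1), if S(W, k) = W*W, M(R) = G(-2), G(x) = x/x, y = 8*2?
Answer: 20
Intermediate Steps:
y = 16
G(x) = 1
M(R) = 1
S(W, k) = W**2
y + M(0)*S(2, 1) = 16 + 1*2**2 = 16 + 1*4 = 16 + 4 = 20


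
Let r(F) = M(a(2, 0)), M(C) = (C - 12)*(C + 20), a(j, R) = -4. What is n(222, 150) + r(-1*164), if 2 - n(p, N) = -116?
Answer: -138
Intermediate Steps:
n(p, N) = 118 (n(p, N) = 2 - 1*(-116) = 2 + 116 = 118)
M(C) = (-12 + C)*(20 + C)
r(F) = -256 (r(F) = -240 + (-4)² + 8*(-4) = -240 + 16 - 32 = -256)
n(222, 150) + r(-1*164) = 118 - 256 = -138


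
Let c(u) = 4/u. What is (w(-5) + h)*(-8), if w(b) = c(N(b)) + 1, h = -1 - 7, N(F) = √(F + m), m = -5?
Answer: 56 + 16*I*√10/5 ≈ 56.0 + 10.119*I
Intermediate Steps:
N(F) = √(-5 + F) (N(F) = √(F - 5) = √(-5 + F))
h = -8
w(b) = 1 + 4/√(-5 + b) (w(b) = 4/(√(-5 + b)) + 1 = 4/√(-5 + b) + 1 = 1 + 4/√(-5 + b))
(w(-5) + h)*(-8) = ((1 + 4/√(-5 - 5)) - 8)*(-8) = ((1 + 4/√(-10)) - 8)*(-8) = ((1 + 4*(-I*√10/10)) - 8)*(-8) = ((1 - 2*I*√10/5) - 8)*(-8) = (-7 - 2*I*√10/5)*(-8) = 56 + 16*I*√10/5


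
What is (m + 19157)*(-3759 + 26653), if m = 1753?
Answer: 478713540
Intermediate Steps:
(m + 19157)*(-3759 + 26653) = (1753 + 19157)*(-3759 + 26653) = 20910*22894 = 478713540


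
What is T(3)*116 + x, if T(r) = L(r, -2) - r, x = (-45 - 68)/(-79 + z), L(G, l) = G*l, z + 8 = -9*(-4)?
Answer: -53131/51 ≈ -1041.8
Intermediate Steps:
z = 28 (z = -8 - 9*(-4) = -8 + 36 = 28)
x = 113/51 (x = (-45 - 68)/(-79 + 28) = -113/(-51) = -113*(-1/51) = 113/51 ≈ 2.2157)
T(r) = -3*r (T(r) = r*(-2) - r = -2*r - r = -3*r)
T(3)*116 + x = -3*3*116 + 113/51 = -9*116 + 113/51 = -1044 + 113/51 = -53131/51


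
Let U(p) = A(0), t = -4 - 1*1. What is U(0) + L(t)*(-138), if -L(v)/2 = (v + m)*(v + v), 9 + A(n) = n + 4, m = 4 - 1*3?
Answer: 11035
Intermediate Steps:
t = -5 (t = -4 - 1 = -5)
m = 1 (m = 4 - 3 = 1)
A(n) = -5 + n (A(n) = -9 + (n + 4) = -9 + (4 + n) = -5 + n)
U(p) = -5 (U(p) = -5 + 0 = -5)
L(v) = -4*v*(1 + v) (L(v) = -2*(v + 1)*(v + v) = -2*(1 + v)*2*v = -4*v*(1 + v))
U(0) + L(t)*(-138) = -5 - 4*(-5)*(1 - 5)*(-138) = -5 - 4*(-5)*(-4)*(-138) = -5 - 80*(-138) = -5 + 11040 = 11035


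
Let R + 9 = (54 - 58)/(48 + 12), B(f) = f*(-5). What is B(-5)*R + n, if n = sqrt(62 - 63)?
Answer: -680/3 + I ≈ -226.67 + 1.0*I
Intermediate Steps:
B(f) = -5*f
R = -136/15 (R = -9 + (54 - 58)/(48 + 12) = -9 - 4/60 = -9 - 4*1/60 = -9 - 1/15 = -136/15 ≈ -9.0667)
n = I (n = sqrt(-1) = I ≈ 1.0*I)
B(-5)*R + n = -5*(-5)*(-136/15) + I = 25*(-136/15) + I = -680/3 + I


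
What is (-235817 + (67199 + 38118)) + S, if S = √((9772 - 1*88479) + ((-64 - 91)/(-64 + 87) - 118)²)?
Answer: -130500 + I*√33404842/23 ≈ -1.305e+5 + 251.29*I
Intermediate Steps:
S = I*√33404842/23 (S = √((9772 - 88479) + (-155/23 - 118)²) = √(-78707 + (-155*1/23 - 118)²) = √(-78707 + (-155/23 - 118)²) = √(-78707 + (-2869/23)²) = √(-78707 + 8231161/529) = √(-33404842/529) = I*√33404842/23 ≈ 251.29*I)
(-235817 + (67199 + 38118)) + S = (-235817 + (67199 + 38118)) + I*√33404842/23 = (-235817 + 105317) + I*√33404842/23 = -130500 + I*√33404842/23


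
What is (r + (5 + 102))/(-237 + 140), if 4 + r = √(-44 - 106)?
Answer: -103/97 - 5*I*√6/97 ≈ -1.0619 - 0.12626*I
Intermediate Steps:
r = -4 + 5*I*√6 (r = -4 + √(-44 - 106) = -4 + √(-150) = -4 + 5*I*√6 ≈ -4.0 + 12.247*I)
(r + (5 + 102))/(-237 + 140) = ((-4 + 5*I*√6) + (5 + 102))/(-237 + 140) = ((-4 + 5*I*√6) + 107)/(-97) = (103 + 5*I*√6)*(-1/97) = -103/97 - 5*I*√6/97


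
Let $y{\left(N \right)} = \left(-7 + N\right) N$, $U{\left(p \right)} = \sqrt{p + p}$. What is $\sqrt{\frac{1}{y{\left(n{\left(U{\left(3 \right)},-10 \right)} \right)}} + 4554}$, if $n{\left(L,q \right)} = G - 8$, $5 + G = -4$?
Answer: $\frac{\sqrt{189519366}}{204} \approx 67.483$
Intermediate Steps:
$U{\left(p \right)} = \sqrt{2} \sqrt{p}$ ($U{\left(p \right)} = \sqrt{2 p} = \sqrt{2} \sqrt{p}$)
$G = -9$ ($G = -5 - 4 = -9$)
$n{\left(L,q \right)} = -17$ ($n{\left(L,q \right)} = -9 - 8 = -17$)
$y{\left(N \right)} = N \left(-7 + N\right)$
$\sqrt{\frac{1}{y{\left(n{\left(U{\left(3 \right)},-10 \right)} \right)}} + 4554} = \sqrt{\frac{1}{\left(-17\right) \left(-7 - 17\right)} + 4554} = \sqrt{\frac{1}{\left(-17\right) \left(-24\right)} + 4554} = \sqrt{\frac{1}{408} + 4554} = \sqrt{\frac{1858033}{408}} = \frac{\sqrt{189519366}}{204}$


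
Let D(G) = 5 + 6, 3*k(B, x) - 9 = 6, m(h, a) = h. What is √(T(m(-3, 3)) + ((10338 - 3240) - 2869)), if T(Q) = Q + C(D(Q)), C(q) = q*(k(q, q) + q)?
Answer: √4402 ≈ 66.348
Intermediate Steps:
k(B, x) = 5 (k(B, x) = 3 + (⅓)*6 = 3 + 2 = 5)
D(G) = 11
C(q) = q*(5 + q)
T(Q) = 176 + Q (T(Q) = Q + 11*(5 + 11) = Q + 11*16 = Q + 176 = 176 + Q)
√(T(m(-3, 3)) + ((10338 - 3240) - 2869)) = √((176 - 3) + ((10338 - 3240) - 2869)) = √(173 + (7098 - 2869)) = √(173 + 4229) = √4402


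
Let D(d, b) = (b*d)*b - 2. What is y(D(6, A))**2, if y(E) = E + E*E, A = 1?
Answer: 400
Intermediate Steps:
D(d, b) = -2 + d*b**2 (D(d, b) = d*b**2 - 2 = -2 + d*b**2)
y(E) = E + E**2
y(D(6, A))**2 = ((-2 + 6*1**2)*(1 + (-2 + 6*1**2)))**2 = ((-2 + 6*1)*(1 + (-2 + 6*1)))**2 = ((-2 + 6)*(1 + (-2 + 6)))**2 = (4*(1 + 4))**2 = (4*5)**2 = 20**2 = 400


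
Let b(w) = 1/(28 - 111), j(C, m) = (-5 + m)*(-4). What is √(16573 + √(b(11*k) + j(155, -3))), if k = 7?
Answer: √(114171397 + 249*√24485)/83 ≈ 128.76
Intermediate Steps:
j(C, m) = 20 - 4*m
b(w) = -1/83 (b(w) = 1/(-83) = -1/83)
√(16573 + √(b(11*k) + j(155, -3))) = √(16573 + √(-1/83 + (20 - 4*(-3)))) = √(16573 + √(-1/83 + (20 + 12))) = √(16573 + √(-1/83 + 32)) = √(16573 + √(2655/83)) = √(16573 + 3*√24485/83)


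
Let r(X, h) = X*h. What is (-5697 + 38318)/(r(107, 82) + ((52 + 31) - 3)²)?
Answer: 32621/15174 ≈ 2.1498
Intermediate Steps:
(-5697 + 38318)/(r(107, 82) + ((52 + 31) - 3)²) = (-5697 + 38318)/(107*82 + ((52 + 31) - 3)²) = 32621/(8774 + (83 - 3)²) = 32621/(8774 + 80²) = 32621/(8774 + 6400) = 32621/15174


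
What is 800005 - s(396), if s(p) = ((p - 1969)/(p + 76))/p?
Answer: 13593685103/16992 ≈ 8.0001e+5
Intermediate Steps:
s(p) = (-1969 + p)/(p*(76 + p)) (s(p) = ((-1969 + p)/(76 + p))/p = (-1969 + p)/(p*(76 + p)))
800005 - s(396) = 800005 - (-1969 + 396)/(396*(76 + 396)) = 800005 - (-1573)/(396*472) = 800005 - 1*(-143/16992) = 800005 + 143/16992 = 13593685103/16992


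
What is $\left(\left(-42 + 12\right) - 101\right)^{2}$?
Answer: $17161$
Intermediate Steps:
$\left(\left(-42 + 12\right) - 101\right)^{2} = \left(-30 - 101\right)^{2} = \left(-131\right)^{2} = 17161$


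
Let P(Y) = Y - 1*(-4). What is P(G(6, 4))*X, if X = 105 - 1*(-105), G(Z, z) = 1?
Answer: 1050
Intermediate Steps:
P(Y) = 4 + Y (P(Y) = Y + 4 = 4 + Y)
X = 210 (X = 105 + 105 = 210)
P(G(6, 4))*X = (4 + 1)*210 = 5*210 = 1050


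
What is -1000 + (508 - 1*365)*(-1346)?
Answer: -193478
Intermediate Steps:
-1000 + (508 - 1*365)*(-1346) = -1000 + (508 - 365)*(-1346) = -1000 + 143*(-1346) = -1000 - 192478 = -193478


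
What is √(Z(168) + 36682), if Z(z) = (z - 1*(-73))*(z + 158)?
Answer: 196*√3 ≈ 339.48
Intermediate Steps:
Z(z) = (73 + z)*(158 + z) (Z(z) = (z + 73)*(158 + z) = (73 + z)*(158 + z))
√(Z(168) + 36682) = √((11534 + 168² + 231*168) + 36682) = √((11534 + 28224 + 38808) + 36682) = √(78566 + 36682) = √115248 = 196*√3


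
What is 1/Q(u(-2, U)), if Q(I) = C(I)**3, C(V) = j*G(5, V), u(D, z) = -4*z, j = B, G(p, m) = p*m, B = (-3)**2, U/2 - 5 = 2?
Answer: -1/16003008000 ≈ -6.2488e-11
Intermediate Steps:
U = 14 (U = 10 + 2*2 = 10 + 4 = 14)
B = 9
G(p, m) = m*p
j = 9
C(V) = 45*V (C(V) = 9*(V*5) = 9*(5*V) = 45*V)
Q(I) = 91125*I**3 (Q(I) = (45*I)**3 = 91125*I**3)
1/Q(u(-2, U)) = 1/(91125*(-4*14)**3) = 1/(91125*(-56)**3) = 1/(91125*(-175616)) = 1/(-16003008000) = -1/16003008000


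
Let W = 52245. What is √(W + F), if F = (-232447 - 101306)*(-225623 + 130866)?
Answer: √31625485266 ≈ 1.7784e+5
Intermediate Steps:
F = 31625433021 (F = -333753*(-94757) = 31625433021)
√(W + F) = √(52245 + 31625433021) = √31625485266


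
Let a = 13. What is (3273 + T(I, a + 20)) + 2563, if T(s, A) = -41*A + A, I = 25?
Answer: 4516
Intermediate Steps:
T(s, A) = -40*A
(3273 + T(I, a + 20)) + 2563 = (3273 - 40*(13 + 20)) + 2563 = (3273 - 40*33) + 2563 = (3273 - 1320) + 2563 = 1953 + 2563 = 4516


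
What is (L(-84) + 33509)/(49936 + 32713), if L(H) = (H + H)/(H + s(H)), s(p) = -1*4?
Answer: 52660/129877 ≈ 0.40546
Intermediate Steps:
s(p) = -4
L(H) = 2*H/(-4 + H) (L(H) = (H + H)/(H - 4) = (2*H)/(-4 + H) = 2*H/(-4 + H))
(L(-84) + 33509)/(49936 + 32713) = (2*(-84)/(-4 - 84) + 33509)/(49936 + 32713) = (2*(-84)/(-88) + 33509)/82649 = (2*(-84)*(-1/88) + 33509)*(1/82649) = (21/11 + 33509)*(1/82649) = (368620/11)*(1/82649) = 52660/129877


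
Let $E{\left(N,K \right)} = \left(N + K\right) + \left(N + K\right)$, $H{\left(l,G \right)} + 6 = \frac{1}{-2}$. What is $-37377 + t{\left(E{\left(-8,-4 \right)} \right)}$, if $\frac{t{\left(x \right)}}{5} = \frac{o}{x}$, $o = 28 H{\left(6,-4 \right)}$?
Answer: $- \frac{448069}{12} \approx -37339.0$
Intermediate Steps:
$H{\left(l,G \right)} = - \frac{13}{2}$ ($H{\left(l,G \right)} = -6 + \frac{1}{-2} = -6 - \frac{1}{2} = - \frac{13}{2}$)
$E{\left(N,K \right)} = 2 K + 2 N$ ($E{\left(N,K \right)} = \left(K + N\right) + \left(K + N\right) = 2 K + 2 N$)
$o = -182$ ($o = 28 \left(- \frac{13}{2}\right) = -182$)
$t{\left(x \right)} = - \frac{910}{x}$ ($t{\left(x \right)} = 5 \left(- \frac{182}{x}\right) = - \frac{910}{x}$)
$-37377 + t{\left(E{\left(-8,-4 \right)} \right)} = -37377 - \frac{910}{2 \left(-4\right) + 2 \left(-8\right)} = -37377 - \frac{910}{-8 - 16} = -37377 - \frac{910}{-24} = -37377 - - \frac{455}{12} = -37377 + \frac{455}{12} = - \frac{448069}{12}$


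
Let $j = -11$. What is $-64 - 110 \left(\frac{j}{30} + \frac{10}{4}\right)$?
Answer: $- \frac{896}{3} \approx -298.67$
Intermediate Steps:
$-64 - 110 \left(\frac{j}{30} + \frac{10}{4}\right) = -64 - 110 \left(- \frac{11}{30} + \frac{10}{4}\right) = -64 - 110 \left(\left(-11\right) \frac{1}{30} + 10 \cdot \frac{1}{4}\right) = -64 - 110 \left(- \frac{11}{30} + \frac{5}{2}\right) = -64 - \frac{704}{3} = - \frac{896}{3}$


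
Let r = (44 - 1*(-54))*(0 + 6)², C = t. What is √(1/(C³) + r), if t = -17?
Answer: √294662071/289 ≈ 59.397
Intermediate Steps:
C = -17
r = 3528 (r = (44 + 54)*6² = 98*36 = 3528)
√(1/(C³) + r) = √(1/((-17)³) + 3528) = √(1/(-4913) + 3528) = √(-1/4913 + 3528) = √(17333063/4913) = √294662071/289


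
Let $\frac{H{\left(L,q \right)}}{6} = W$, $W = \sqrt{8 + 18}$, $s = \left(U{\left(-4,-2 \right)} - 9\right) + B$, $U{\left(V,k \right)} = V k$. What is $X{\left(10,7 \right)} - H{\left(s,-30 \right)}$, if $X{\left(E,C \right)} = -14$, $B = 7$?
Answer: $-14 - 6 \sqrt{26} \approx -44.594$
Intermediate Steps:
$s = 6$ ($s = \left(\left(-4\right) \left(-2\right) - 9\right) + 7 = \left(8 - 9\right) + 7 = -1 + 7 = 6$)
$W = \sqrt{26} \approx 5.099$
$H{\left(L,q \right)} = 6 \sqrt{26}$
$X{\left(10,7 \right)} - H{\left(s,-30 \right)} = -14 - 6 \sqrt{26}$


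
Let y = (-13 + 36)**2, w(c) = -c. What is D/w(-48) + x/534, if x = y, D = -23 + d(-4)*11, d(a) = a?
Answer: -577/1424 ≈ -0.40520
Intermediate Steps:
D = -67 (D = -23 - 4*11 = -23 - 44 = -67)
y = 529 (y = 23**2 = 529)
x = 529
D/w(-48) + x/534 = -67/((-1*(-48))) + 529/534 = -67/48 + 529*(1/534) = -67*1/48 + 529/534 = -67/48 + 529/534 = -577/1424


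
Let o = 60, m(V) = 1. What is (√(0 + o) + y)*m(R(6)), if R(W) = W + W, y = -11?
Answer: -11 + 2*√15 ≈ -3.2540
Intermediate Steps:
R(W) = 2*W
(√(0 + o) + y)*m(R(6)) = (√(0 + 60) - 11)*1 = (√60 - 11)*1 = (2*√15 - 11)*1 = (-11 + 2*√15)*1 = -11 + 2*√15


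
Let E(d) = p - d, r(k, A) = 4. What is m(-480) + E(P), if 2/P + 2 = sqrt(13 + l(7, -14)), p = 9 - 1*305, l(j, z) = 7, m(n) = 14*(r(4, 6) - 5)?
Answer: -1241/4 - sqrt(5)/4 ≈ -310.81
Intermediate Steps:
m(n) = -14 (m(n) = 14*(4 - 5) = 14*(-1) = -14)
p = -296 (p = 9 - 305 = -296)
P = 2/(-2 + 2*sqrt(5)) (P = 2/(-2 + sqrt(13 + 7)) = 2/(-2 + sqrt(20)) = 2/(-2 + 2*sqrt(5)) ≈ 0.80902)
E(d) = -296 - d
m(-480) + E(P) = -14 + (-296 - (1/4 + sqrt(5)/4)) = -14 + (-296 + (-1/4 - sqrt(5)/4)) = -14 + (-1185/4 - sqrt(5)/4) = -1241/4 - sqrt(5)/4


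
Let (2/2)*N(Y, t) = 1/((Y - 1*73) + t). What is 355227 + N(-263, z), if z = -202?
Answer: 191112125/538 ≈ 3.5523e+5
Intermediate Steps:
N(Y, t) = 1/(-73 + Y + t) (N(Y, t) = 1/((Y - 1*73) + t) = 1/((Y - 73) + t) = 1/((-73 + Y) + t) = 1/(-73 + Y + t))
355227 + N(-263, z) = 355227 + 1/(-73 - 263 - 202) = 355227 + 1/(-538) = 355227 - 1/538 = 191112125/538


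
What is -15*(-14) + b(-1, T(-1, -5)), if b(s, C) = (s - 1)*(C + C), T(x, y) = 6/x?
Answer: 234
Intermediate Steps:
b(s, C) = 2*C*(-1 + s) (b(s, C) = (-1 + s)*(2*C) = 2*C*(-1 + s))
-15*(-14) + b(-1, T(-1, -5)) = -15*(-14) + 2*(6/(-1))*(-1 - 1) = 210 + 2*(6*(-1))*(-2) = 210 + 2*(-6)*(-2) = 210 + 24 = 234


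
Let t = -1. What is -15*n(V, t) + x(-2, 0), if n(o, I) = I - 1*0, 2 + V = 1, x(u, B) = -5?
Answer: 10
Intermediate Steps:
V = -1 (V = -2 + 1 = -1)
n(o, I) = I (n(o, I) = I + 0 = I)
-15*n(V, t) + x(-2, 0) = -15*(-1) - 5 = 15 - 5 = 10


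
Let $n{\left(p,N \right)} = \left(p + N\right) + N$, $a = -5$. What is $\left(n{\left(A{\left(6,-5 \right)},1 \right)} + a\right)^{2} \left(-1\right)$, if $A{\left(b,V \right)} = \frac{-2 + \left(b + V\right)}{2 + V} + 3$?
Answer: $- \frac{1}{9} \approx -0.11111$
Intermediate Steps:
$A{\left(b,V \right)} = 3 + \frac{-2 + V + b}{2 + V}$ ($A{\left(b,V \right)} = \frac{-2 + \left(V + b\right)}{2 + V} + 3 = \frac{-2 + V + b}{2 + V} + 3 = 3 + \frac{-2 + V + b}{2 + V}$)
$n{\left(p,N \right)} = p + 2 N$ ($n{\left(p,N \right)} = \left(N + p\right) + N = p + 2 N$)
$\left(n{\left(A{\left(6,-5 \right)},1 \right)} + a\right)^{2} \left(-1\right) = \left(\left(\frac{4 + 6 + 4 \left(-5\right)}{2 - 5} + 2 \cdot 1\right) - 5\right)^{2} \left(-1\right) = \left(\left(\frac{4 + 6 - 20}{-3} + 2\right) - 5\right)^{2} \left(-1\right) = \left(\left(\left(- \frac{1}{3}\right) \left(-10\right) + 2\right) - 5\right)^{2} \left(-1\right) = \left(\left(\frac{10}{3} + 2\right) - 5\right)^{2} \left(-1\right) = \left(\frac{16}{3} - 5\right)^{2} \left(-1\right) = \left(\frac{1}{3}\right)^{2} \left(-1\right) = \frac{1}{9} \left(-1\right) = - \frac{1}{9}$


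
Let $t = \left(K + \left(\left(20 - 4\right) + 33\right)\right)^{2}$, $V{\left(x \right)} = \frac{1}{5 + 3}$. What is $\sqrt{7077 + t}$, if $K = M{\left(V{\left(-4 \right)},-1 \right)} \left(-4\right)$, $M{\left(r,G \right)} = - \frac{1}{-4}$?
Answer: $\sqrt{9381} \approx 96.856$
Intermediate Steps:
$V{\left(x \right)} = \frac{1}{8}$
$M{\left(r,G \right)} = \frac{1}{4}$ ($M{\left(r,G \right)} = \left(-1\right) \left(- \frac{1}{4}\right) = \frac{1}{4}$)
$K = -1$ ($K = \frac{1}{4} \left(-4\right) = -1$)
$t = 2304$ ($t = \left(-1 + \left(\left(20 - 4\right) + 33\right)\right)^{2} = \left(-1 + \left(16 + 33\right)\right)^{2} = \left(-1 + 49\right)^{2} = 48^{2} = 2304$)
$\sqrt{7077 + t} = \sqrt{7077 + 2304} = \sqrt{9381}$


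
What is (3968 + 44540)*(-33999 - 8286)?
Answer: -2051160780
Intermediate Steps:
(3968 + 44540)*(-33999 - 8286) = 48508*(-42285) = -2051160780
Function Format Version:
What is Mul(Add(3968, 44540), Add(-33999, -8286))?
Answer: -2051160780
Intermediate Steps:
Mul(Add(3968, 44540), Add(-33999, -8286)) = Mul(48508, -42285) = -2051160780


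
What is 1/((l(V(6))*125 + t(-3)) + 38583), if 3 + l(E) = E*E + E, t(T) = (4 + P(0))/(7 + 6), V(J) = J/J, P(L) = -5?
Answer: 13/499953 ≈ 2.6002e-5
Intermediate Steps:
V(J) = 1
t(T) = -1/13 (t(T) = (4 - 5)/(7 + 6) = -1/13)
l(E) = -3 + E + E² (l(E) = -3 + (E*E + E) = -3 + (E² + E) = -3 + (E + E²) = -3 + E + E²)
1/((l(V(6))*125 + t(-3)) + 38583) = 1/(((-3 + 1 + 1²)*125 - 1/13) + 38583) = 1/(((-3 + 1 + 1)*125 - 1/13) + 38583) = 1/((-1*125 - 1/13) + 38583) = 1/((-125 - 1/13) + 38583) = 1/(-1626/13 + 38583) = 1/(499953/13) = 13/499953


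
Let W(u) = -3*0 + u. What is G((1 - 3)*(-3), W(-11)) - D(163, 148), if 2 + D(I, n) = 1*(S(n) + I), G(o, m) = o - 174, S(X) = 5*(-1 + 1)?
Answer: -329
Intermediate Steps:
S(X) = 0 (S(X) = 5*0 = 0)
W(u) = u (W(u) = 0 + u = u)
G(o, m) = -174 + o
D(I, n) = -2 + I (D(I, n) = -2 + 1*(0 + I) = -2 + 1*I = -2 + I)
G((1 - 3)*(-3), W(-11)) - D(163, 148) = (-174 + (1 - 3)*(-3)) - (-2 + 163) = (-174 - 2*(-3)) - 1*161 = (-174 + 6) - 161 = -168 - 161 = -329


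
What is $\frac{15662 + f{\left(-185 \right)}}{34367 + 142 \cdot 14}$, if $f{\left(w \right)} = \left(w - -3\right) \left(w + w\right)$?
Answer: $\frac{83002}{36355} \approx 2.2831$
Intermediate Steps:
$f{\left(w \right)} = 2 w \left(3 + w\right)$ ($f{\left(w \right)} = \left(w + 3\right) 2 w = \left(3 + w\right) 2 w = 2 w \left(3 + w\right)$)
$\frac{15662 + f{\left(-185 \right)}}{34367 + 142 \cdot 14} = \frac{15662 + 2 \left(-185\right) \left(3 - 185\right)}{34367 + 142 \cdot 14} = \frac{15662 + 2 \left(-185\right) \left(-182\right)}{34367 + 1988} = \frac{15662 + 67340}{36355} = 83002 \cdot \frac{1}{36355} = \frac{83002}{36355}$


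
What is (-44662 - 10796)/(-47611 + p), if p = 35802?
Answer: 55458/11809 ≈ 4.6963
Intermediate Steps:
(-44662 - 10796)/(-47611 + p) = (-44662 - 10796)/(-47611 + 35802) = -55458/(-11809) = -55458*(-1/11809) = 55458/11809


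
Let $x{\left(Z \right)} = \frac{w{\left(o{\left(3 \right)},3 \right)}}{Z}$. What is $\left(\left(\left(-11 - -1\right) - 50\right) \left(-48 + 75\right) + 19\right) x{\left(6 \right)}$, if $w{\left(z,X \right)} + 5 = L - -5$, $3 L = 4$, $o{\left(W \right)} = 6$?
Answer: $- \frac{3202}{9} \approx -355.78$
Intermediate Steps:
$L = \frac{4}{3}$ ($L = \frac{1}{3} \cdot 4 = \frac{4}{3} \approx 1.3333$)
$w{\left(z,X \right)} = \frac{4}{3}$ ($w{\left(z,X \right)} = -5 + \left(\frac{4}{3} - -5\right) = -5 + \left(\frac{4}{3} + 5\right) = -5 + \frac{19}{3} = \frac{4}{3}$)
$x{\left(Z \right)} = \frac{4}{3 Z}$
$\left(\left(\left(-11 - -1\right) - 50\right) \left(-48 + 75\right) + 19\right) x{\left(6 \right)} = \left(\left(\left(-11 - -1\right) - 50\right) \left(-48 + 75\right) + 19\right) \frac{4}{3 \cdot 6} = \left(\left(\left(-11 + 1\right) - 50\right) 27 + 19\right) \frac{4}{3} \cdot \frac{1}{6} = \left(\left(-10 - 50\right) 27 + 19\right) \frac{2}{9} = \left(\left(-60\right) 27 + 19\right) \frac{2}{9} = \left(-1620 + 19\right) \frac{2}{9} = \left(-1601\right) \frac{2}{9} = - \frac{3202}{9}$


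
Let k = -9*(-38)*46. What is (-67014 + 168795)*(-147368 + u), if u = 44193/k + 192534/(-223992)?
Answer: -6797110824783544/453169 ≈ -1.4999e+10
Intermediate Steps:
k = 15732 (k = 342*46 = 15732)
u = 7951312/4078521 (u = 44193/15732 + 192534/(-223992) = 44193*(1/15732) + 192534*(-1/223992) = 14731/5244 - 32089/37332 = 7951312/4078521 ≈ 1.9496)
(-67014 + 168795)*(-147368 + u) = (-67014 + 168795)*(-147368 + 7951312/4078521) = 101781*(-601035531416/4078521) = -6797110824783544/453169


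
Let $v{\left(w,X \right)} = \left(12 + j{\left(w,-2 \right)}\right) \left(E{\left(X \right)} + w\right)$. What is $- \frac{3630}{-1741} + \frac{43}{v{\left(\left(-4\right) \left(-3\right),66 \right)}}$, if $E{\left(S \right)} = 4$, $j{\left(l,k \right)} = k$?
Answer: $\frac{655663}{278560} \approx 2.3538$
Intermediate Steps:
$v{\left(w,X \right)} = 40 + 10 w$ ($v{\left(w,X \right)} = \left(12 - 2\right) \left(4 + w\right) = 10 \left(4 + w\right) = 40 + 10 w$)
$- \frac{3630}{-1741} + \frac{43}{v{\left(\left(-4\right) \left(-3\right),66 \right)}} = - \frac{3630}{-1741} + \frac{43}{40 + 10 \left(\left(-4\right) \left(-3\right)\right)} = \left(-3630\right) \left(- \frac{1}{1741}\right) + \frac{43}{40 + 10 \cdot 12} = \frac{3630}{1741} + \frac{43}{40 + 120} = \frac{3630}{1741} + \frac{43}{160} = \frac{655663}{278560}$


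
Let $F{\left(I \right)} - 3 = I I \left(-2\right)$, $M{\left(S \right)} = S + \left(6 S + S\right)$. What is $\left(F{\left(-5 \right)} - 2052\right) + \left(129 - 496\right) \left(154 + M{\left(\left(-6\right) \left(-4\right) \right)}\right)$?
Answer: $-129081$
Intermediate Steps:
$M{\left(S \right)} = 8 S$ ($M{\left(S \right)} = S + 7 S = 8 S$)
$F{\left(I \right)} = 3 - 2 I^{2}$ ($F{\left(I \right)} = 3 + I I \left(-2\right) = 3 + I^{2} \left(-2\right) = 3 - 2 I^{2}$)
$\left(F{\left(-5 \right)} - 2052\right) + \left(129 - 496\right) \left(154 + M{\left(\left(-6\right) \left(-4\right) \right)}\right) = \left(\left(3 - 2 \left(-5\right)^{2}\right) - 2052\right) + \left(129 - 496\right) \left(154 + 8 \left(\left(-6\right) \left(-4\right)\right)\right) = \left(\left(3 - 50\right) - 2052\right) - 367 \left(154 + 8 \cdot 24\right) = \left(\left(3 - 50\right) - 2052\right) - 367 \left(154 + 192\right) = \left(-47 - 2052\right) - 126982 = -2099 - 126982 = -129081$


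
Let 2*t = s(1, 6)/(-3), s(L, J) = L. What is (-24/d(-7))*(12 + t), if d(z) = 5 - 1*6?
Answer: 284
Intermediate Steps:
d(z) = -1 (d(z) = 5 - 6 = -1)
t = -⅙ (t = (1/(-3))/2 = (1*(-⅓))/2 = (½)*(-⅓) = -⅙ ≈ -0.16667)
(-24/d(-7))*(12 + t) = (-24/(-1))*(12 - ⅙) = -24*(-1)*(71/6) = 24*(71/6) = 284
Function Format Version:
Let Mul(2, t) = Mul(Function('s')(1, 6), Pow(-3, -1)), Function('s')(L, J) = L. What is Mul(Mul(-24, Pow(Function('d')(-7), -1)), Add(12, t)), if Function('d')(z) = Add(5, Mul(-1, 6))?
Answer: 284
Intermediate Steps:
Function('d')(z) = -1 (Function('d')(z) = Add(5, -6) = -1)
t = Rational(-1, 6) (t = Mul(Rational(1, 2), Mul(1, Pow(-3, -1))) = Mul(Rational(1, 2), Mul(1, Rational(-1, 3))) = Mul(Rational(1, 2), Rational(-1, 3)) = Rational(-1, 6) ≈ -0.16667)
Mul(Mul(-24, Pow(Function('d')(-7), -1)), Add(12, t)) = Mul(Mul(-24, Pow(-1, -1)), Add(12, Rational(-1, 6))) = Mul(Mul(-24, -1), Rational(71, 6)) = Mul(24, Rational(71, 6)) = 284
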